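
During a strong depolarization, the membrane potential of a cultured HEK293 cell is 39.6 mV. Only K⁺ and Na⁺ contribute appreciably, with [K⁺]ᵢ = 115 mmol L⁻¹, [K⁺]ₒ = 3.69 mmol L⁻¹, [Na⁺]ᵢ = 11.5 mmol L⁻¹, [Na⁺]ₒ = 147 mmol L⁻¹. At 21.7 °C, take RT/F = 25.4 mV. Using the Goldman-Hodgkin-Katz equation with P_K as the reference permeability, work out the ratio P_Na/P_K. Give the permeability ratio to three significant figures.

5.88

Let α = P_Na/P_K. GHK: Vm = 25.4·ln[(Kₒ + α·Naₒ)/(Kᵢ + α·Naᵢ)].
e^(Vm/25.4) = e^(39.6/25.4) = 4.7543
So 4.7543·(Kᵢ + α·Naᵢ) = Kₒ + α·Naₒ → α = (4.7543·115.0 − 3.69) / (147.0 − 4.7543·11.5)
α = (546.7 − 3.69) / (147.0 − 54.67) = 543.1/92.33 = 5.882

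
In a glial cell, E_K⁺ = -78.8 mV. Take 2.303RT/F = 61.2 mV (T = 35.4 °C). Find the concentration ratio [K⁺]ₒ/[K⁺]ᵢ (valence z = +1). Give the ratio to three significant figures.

log₁₀([out]/[in]) = E·z/(61.2) = -78.8 × 1 / 61.2 = -1.2876
[out]/[in] = 10^(-1.2876) = 0.05157

0.0516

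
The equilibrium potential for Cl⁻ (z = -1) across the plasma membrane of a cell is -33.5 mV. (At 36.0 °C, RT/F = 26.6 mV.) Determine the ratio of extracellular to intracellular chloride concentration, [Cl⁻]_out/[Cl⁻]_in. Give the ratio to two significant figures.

ln([out]/[in]) = E·z/(26.6) = -33.5 × -1 / 26.6 = 1.2594
[out]/[in] = e^(1.2594) = 3.523

3.5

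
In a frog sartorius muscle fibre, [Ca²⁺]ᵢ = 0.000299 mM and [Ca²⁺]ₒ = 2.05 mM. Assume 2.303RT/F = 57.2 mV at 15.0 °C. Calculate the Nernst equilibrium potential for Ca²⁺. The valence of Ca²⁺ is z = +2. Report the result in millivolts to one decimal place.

109.7 mV

E = (57.2/z) · log₁₀([Ca²⁺]_out/[Ca²⁺]_in) with z = +2.
= (57.2/2) · log₁₀(2.05/0.000299) = 28.60 · log₁₀(6856)
= 28.60 · (3.8361) = 109.71 mV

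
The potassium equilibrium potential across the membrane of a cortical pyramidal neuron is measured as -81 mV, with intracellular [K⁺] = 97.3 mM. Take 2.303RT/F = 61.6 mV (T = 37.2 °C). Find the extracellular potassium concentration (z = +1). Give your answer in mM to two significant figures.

Nernst: E = (61.6/1) · log₁₀([out]/[in]), so log₁₀([out]/[in]) = -81.0 × 1 / 61.6 = -1.3149.
[out]/[in] = 10^(-1.3149) = 0.04842.
[out] = 0.04842 × 97.3 = 4.712 mM.

4.7 mM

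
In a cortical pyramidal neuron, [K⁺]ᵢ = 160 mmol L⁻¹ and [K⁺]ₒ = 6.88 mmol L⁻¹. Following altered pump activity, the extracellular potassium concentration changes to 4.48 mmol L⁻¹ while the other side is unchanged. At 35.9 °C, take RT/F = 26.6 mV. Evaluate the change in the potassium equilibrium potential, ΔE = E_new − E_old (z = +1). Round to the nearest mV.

-11 mV

E_old = (26.6/1)·ln(6.88/160) = -83.70 mV
E_new = (26.6/1)·ln(4.48/160) = -95.11 mV
ΔE = -95.11 − (-83.70) = -11.41 mV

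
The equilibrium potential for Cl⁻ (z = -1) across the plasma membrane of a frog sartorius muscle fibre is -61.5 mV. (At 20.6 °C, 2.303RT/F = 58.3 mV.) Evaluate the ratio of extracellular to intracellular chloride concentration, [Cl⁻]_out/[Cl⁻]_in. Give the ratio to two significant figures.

log₁₀([out]/[in]) = E·z/(58.3) = -61.5 × -1 / 58.3 = 1.0549
[out]/[in] = 10^(1.0549) = 11.35

11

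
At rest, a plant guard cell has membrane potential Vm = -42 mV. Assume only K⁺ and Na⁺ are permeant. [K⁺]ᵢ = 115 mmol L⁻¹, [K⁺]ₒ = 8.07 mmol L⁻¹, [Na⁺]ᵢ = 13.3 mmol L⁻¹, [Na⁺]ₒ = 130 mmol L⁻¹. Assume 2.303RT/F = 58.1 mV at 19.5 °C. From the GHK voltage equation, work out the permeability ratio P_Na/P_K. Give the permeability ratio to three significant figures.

0.107

Let α = P_Na/P_K. GHK: Vm = 58.1·log₁₀[(Kₒ + α·Naₒ)/(Kᵢ + α·Naᵢ)].
10^(Vm/58.1) = 10^(-42.0/58.1) = 0.18928
So 0.18928·(Kᵢ + α·Naᵢ) = Kₒ + α·Naₒ → α = (0.18928·115.0 − 8.07) / (130.0 − 0.18928·13.3)
α = (21.77 − 8.07) / (130.0 − 2.517) = 13.7/127.5 = 0.1074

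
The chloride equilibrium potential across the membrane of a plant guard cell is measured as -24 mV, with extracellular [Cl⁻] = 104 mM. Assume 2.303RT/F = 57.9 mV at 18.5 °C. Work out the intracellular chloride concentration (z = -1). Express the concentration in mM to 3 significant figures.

Nernst: E = (57.9/-1) · log₁₀([out]/[in]), so log₁₀([out]/[in]) = -24.0 × -1 / 57.9 = 0.4145.
[out]/[in] = 10^(0.4145) = 2.597.
[in] = 104 / 2.597 = 40.04 mM.

40.0 mM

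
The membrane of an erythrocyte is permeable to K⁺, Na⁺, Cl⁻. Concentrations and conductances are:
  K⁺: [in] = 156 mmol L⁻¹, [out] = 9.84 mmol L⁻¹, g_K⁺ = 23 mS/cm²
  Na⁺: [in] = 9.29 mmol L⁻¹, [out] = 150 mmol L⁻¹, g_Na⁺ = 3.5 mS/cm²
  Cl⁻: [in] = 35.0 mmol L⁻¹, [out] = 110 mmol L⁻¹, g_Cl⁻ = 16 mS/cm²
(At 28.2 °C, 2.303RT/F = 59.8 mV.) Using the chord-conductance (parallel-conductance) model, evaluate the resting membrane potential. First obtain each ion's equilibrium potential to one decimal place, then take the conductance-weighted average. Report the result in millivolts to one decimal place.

E_K⁺ = (59.8/1)·log₁₀(9.84/156) = -71.8 mV
E_Na⁺ = (59.8/1)·log₁₀(150/9.29) = 72.2 mV
E_Cl⁻ = (59.8/-1)·log₁₀(110/35.0) = -29.7 mV
Vm = (Σ gᵢEᵢ)/(Σ gᵢ) = (23·-71.8 + 3.5·72.2 + 16·-29.7) / (23 + 3.5 + 16)
= -1873.90 / 42.5 = -44.09 mV

-44.1 mV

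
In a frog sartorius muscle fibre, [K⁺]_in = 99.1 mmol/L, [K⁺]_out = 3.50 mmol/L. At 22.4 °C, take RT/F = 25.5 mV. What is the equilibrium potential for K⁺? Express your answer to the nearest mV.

E = (25.5/z) · ln([K⁺]_out/[K⁺]_in) with z = +1.
= (25.5/1) · ln(3.50/99.1) = 25.50 · ln(0.03532)
= 25.50 · (-3.3434) = -85.26 mV

-85 mV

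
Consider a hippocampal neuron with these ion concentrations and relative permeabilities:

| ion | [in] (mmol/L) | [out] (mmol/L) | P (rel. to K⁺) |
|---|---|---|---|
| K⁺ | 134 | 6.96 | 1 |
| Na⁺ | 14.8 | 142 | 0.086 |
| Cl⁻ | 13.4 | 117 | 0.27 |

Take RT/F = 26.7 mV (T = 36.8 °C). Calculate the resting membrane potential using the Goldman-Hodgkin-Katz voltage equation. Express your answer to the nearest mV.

Vm = 26.7 · ln[(Σ P·[cation]ₒ + Σ P·[anion]ᵢ) / (Σ P·[cation]ᵢ + Σ P·[anion]ₒ)]
Numerator = 1×6.96 + 0.086×142 + 0.27×13.4 = 22.79
Denominator = 1×134 + 0.086×14.8 + 0.27×117 = 166.9
Vm = 26.7 · ln(0.13658) = 26.7 × (-1.9909) = -53.16 mV

-53 mV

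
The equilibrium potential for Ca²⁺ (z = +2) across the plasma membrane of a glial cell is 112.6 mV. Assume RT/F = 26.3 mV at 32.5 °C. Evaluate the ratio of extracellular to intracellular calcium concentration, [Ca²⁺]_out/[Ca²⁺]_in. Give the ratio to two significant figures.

5200

ln([out]/[in]) = E·z/(26.3) = 112.6 × 2 / 26.3 = 8.5627
[out]/[in] = e^(8.5627) = 5233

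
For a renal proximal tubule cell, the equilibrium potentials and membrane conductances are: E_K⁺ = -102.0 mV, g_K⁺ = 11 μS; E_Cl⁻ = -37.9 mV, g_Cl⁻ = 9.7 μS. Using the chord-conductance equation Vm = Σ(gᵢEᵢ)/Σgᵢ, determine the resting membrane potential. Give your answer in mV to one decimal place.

-72.0 mV

Σ gᵢEᵢ = 11·(-102.0) + 9.7·(-37.9) = -1489.63
Σ gᵢ = 11 + 9.7 = 20.7
Vm = -1489.63 / 20.7 = -71.96 mV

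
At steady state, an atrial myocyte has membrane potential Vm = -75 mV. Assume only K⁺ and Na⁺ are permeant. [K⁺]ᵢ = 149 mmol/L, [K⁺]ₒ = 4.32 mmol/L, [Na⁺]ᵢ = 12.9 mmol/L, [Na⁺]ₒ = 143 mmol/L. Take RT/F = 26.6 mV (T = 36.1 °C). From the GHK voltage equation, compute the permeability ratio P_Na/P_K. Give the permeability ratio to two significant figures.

Let α = P_Na/P_K. GHK: Vm = 26.6·ln[(Kₒ + α·Naₒ)/(Kᵢ + α·Naᵢ)].
e^(Vm/26.6) = e^(-75.0/26.6) = 0.059633
So 0.059633·(Kᵢ + α·Naᵢ) = Kₒ + α·Naₒ → α = (0.059633·149.0 − 4.32) / (143.0 − 0.059633·12.9)
α = (8.885 − 4.32) / (143.0 − 0.7693) = 4.565/142.2 = 0.0321

0.032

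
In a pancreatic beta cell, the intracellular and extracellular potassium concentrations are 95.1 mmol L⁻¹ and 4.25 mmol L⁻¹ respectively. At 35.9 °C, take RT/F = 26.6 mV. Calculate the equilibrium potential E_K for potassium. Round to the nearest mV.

E = (26.6/z) · ln([K⁺]_out/[K⁺]_in) with z = +1.
= (26.6/1) · ln(4.25/95.1) = 26.60 · ln(0.04469)
= 26.60 · (-3.1080) = -82.67 mV

-83 mV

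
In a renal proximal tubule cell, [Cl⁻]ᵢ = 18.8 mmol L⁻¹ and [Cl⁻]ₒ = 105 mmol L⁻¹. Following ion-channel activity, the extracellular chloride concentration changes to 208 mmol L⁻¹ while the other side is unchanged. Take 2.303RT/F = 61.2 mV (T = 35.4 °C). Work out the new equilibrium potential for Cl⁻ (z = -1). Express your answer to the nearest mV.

After the shift: [Cl⁻]_out = 208, [Cl⁻]_in = 18.8 mmol L⁻¹.
E_new = (61.2/-1)·log₁₀(208/18.8) = -61.20 · (1.0439) = -63.89 mV

-64 mV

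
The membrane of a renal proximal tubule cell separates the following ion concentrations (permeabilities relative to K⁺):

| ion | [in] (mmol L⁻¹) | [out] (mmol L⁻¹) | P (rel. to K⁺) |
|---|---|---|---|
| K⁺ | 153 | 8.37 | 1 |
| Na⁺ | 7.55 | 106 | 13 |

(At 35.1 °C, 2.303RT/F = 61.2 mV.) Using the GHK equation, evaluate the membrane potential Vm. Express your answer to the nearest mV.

Vm = 61.2 · log₁₀[(Σ P·[cation]ₒ + Σ P·[anion]ᵢ) / (Σ P·[cation]ᵢ + Σ P·[anion]ₒ)]
Numerator = 1×8.37 + 13×106 = 1386
Denominator = 1×153 + 13×7.55 = 251.1
Vm = 61.2 · log₁₀(5.5201) = 61.2 × (0.7419) = 45.41 mV

45 mV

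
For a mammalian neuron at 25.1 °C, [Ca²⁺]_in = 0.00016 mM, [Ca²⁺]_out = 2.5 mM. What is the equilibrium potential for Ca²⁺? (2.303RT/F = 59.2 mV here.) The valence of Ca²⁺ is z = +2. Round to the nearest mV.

E = (59.2/z) · log₁₀([Ca²⁺]_out/[Ca²⁺]_in) with z = +2.
= (59.2/2) · log₁₀(2.5/0.00016) = 29.60 · log₁₀(1.562e+04)
= 29.60 · (4.1938) = 124.14 mV

124 mV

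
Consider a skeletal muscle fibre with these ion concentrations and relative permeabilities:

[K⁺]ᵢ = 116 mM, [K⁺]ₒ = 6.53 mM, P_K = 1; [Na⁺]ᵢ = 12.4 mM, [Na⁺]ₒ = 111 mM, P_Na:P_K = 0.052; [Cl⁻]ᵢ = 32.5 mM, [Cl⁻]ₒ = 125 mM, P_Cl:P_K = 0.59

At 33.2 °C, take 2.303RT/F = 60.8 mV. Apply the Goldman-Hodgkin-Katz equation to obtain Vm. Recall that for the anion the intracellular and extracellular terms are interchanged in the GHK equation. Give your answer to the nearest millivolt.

Vm = 60.8 · log₁₀[(Σ P·[cation]ₒ + Σ P·[anion]ᵢ) / (Σ P·[cation]ᵢ + Σ P·[anion]ₒ)]
Numerator = 1×6.53 + 0.052×111 + 0.59×32.5 = 31.48
Denominator = 1×116 + 0.052×12.4 + 0.59×125 = 190.4
Vm = 60.8 · log₁₀(0.16532) = 60.8 × (-0.7817) = -47.53 mV

-48 mV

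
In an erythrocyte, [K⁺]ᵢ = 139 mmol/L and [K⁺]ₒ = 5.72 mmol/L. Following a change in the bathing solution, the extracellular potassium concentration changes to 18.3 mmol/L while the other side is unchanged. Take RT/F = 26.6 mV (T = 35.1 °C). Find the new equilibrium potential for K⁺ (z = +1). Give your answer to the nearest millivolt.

After the shift: [K⁺]_out = 18.3, [K⁺]_in = 139 mmol/L.
E_new = (26.6/1)·ln(18.3/139) = 26.60 · (-2.0276) = -53.93 mV

-54 mV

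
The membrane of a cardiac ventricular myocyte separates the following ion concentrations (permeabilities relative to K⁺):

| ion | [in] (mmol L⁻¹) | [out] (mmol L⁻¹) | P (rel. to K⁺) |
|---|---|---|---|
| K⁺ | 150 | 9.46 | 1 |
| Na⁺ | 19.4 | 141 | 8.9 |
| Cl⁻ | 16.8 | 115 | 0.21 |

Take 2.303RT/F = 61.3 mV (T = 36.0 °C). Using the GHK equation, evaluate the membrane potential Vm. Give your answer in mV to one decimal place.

Vm = 61.3 · log₁₀[(Σ P·[cation]ₒ + Σ P·[anion]ᵢ) / (Σ P·[cation]ᵢ + Σ P·[anion]ₒ)]
Numerator = 1×9.46 + 8.9×141 + 0.21×16.8 = 1268
Denominator = 1×150 + 8.9×19.4 + 0.21×115 = 346.8
Vm = 61.3 · log₁₀(3.6559) = 61.3 × (0.5630) = 34.51 mV

34.5 mV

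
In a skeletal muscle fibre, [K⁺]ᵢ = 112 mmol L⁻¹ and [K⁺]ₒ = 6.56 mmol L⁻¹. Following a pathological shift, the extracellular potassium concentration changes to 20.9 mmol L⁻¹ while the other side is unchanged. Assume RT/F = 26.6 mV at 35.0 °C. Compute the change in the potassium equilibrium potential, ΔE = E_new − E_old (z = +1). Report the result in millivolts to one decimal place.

E_old = (26.6/1)·ln(6.56/112) = -75.48 mV
E_new = (26.6/1)·ln(20.9/112) = -44.65 mV
ΔE = -44.65 − (-75.48) = 30.82 mV

30.8 mV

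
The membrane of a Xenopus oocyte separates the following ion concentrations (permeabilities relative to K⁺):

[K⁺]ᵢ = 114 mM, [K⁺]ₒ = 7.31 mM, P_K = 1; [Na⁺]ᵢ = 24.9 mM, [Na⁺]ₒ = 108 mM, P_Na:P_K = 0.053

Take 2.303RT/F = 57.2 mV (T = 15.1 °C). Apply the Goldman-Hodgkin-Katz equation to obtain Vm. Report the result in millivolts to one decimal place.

Vm = 57.2 · log₁₀[(Σ P·[cation]ₒ + Σ P·[anion]ᵢ) / (Σ P·[cation]ᵢ + Σ P·[anion]ₒ)]
Numerator = 1×7.31 + 0.053×108 = 13.03
Denominator = 1×114 + 0.053×24.9 = 115.3
Vm = 57.2 · log₁₀(0.11302) = 57.2 × (-0.9468) = -54.16 mV

-54.2 mV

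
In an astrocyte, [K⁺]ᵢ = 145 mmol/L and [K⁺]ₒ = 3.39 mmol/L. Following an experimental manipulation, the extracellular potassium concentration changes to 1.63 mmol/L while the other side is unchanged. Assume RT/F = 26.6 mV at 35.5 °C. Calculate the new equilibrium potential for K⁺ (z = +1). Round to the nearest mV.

-119 mV

After the shift: [K⁺]_out = 1.63, [K⁺]_in = 145 mmol/L.
E_new = (26.6/1)·ln(1.63/145) = 26.60 · (-4.4882) = -119.38 mV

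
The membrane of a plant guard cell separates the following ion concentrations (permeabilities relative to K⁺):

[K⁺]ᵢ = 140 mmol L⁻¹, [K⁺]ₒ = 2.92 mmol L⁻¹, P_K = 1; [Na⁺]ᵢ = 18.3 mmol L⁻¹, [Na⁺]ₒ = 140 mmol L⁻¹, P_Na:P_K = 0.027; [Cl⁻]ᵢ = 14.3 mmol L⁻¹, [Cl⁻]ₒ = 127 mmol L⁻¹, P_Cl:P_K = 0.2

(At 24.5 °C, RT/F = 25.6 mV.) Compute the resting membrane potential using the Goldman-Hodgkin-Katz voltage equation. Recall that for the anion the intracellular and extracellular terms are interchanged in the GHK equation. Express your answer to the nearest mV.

-73 mV

Vm = 25.6 · ln[(Σ P·[cation]ₒ + Σ P·[anion]ᵢ) / (Σ P·[cation]ᵢ + Σ P·[anion]ₒ)]
Numerator = 1×2.92 + 0.027×140 + 0.2×14.3 = 9.56
Denominator = 1×140 + 0.027×18.3 + 0.2×127 = 165.9
Vm = 25.6 · ln(0.057627) = 25.6 × (-2.8538) = -73.06 mV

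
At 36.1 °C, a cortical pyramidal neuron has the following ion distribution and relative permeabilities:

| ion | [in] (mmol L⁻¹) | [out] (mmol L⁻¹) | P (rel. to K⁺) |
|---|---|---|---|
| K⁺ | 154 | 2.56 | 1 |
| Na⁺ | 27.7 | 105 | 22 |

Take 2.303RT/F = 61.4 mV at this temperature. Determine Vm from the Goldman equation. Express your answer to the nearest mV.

Vm = 61.4 · log₁₀[(Σ P·[cation]ₒ + Σ P·[anion]ᵢ) / (Σ P·[cation]ᵢ + Σ P·[anion]ₒ)]
Numerator = 1×2.56 + 22×105 = 2313
Denominator = 1×154 + 22×27.7 = 763.4
Vm = 61.4 · log₁₀(3.0293) = 61.4 × (0.4813) = 29.55 mV

30 mV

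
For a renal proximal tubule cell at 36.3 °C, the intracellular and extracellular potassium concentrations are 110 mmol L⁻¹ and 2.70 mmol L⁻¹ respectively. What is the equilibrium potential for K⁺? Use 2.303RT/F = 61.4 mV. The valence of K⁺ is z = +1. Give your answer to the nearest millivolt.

E = (61.4/z) · log₁₀([K⁺]_out/[K⁺]_in) with z = +1.
= (61.4/1) · log₁₀(2.70/110) = 61.40 · log₁₀(0.02455)
= 61.40 · (-1.6100) = -98.86 mV

-99 mV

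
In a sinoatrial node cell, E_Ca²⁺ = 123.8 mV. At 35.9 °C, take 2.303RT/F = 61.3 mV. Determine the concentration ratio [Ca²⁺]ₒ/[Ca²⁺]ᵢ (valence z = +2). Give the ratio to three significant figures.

10900

log₁₀([out]/[in]) = E·z/(61.3) = 123.8 × 2 / 61.3 = 4.0392
[out]/[in] = 10^(4.0392) = 1.094e+04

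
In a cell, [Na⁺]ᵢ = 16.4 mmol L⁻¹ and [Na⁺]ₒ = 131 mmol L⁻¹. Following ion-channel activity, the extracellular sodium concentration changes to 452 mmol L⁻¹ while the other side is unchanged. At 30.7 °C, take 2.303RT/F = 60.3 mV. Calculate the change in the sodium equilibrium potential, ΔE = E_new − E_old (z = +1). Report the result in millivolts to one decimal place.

32.4 mV

E_old = (60.3/1)·log₁₀(131/16.4) = 54.42 mV
E_new = (60.3/1)·log₁₀(452/16.4) = 86.85 mV
ΔE = 86.85 − (54.42) = 32.43 mV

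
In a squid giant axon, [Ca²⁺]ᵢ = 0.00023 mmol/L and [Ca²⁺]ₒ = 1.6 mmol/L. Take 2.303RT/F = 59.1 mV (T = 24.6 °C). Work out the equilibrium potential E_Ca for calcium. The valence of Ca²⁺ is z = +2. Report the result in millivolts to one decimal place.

E = (59.1/z) · log₁₀([Ca²⁺]_out/[Ca²⁺]_in) with z = +2.
= (59.1/2) · log₁₀(1.6/0.00023) = 29.55 · log₁₀(6957)
= 29.55 · (3.8424) = 113.54 mV

113.5 mV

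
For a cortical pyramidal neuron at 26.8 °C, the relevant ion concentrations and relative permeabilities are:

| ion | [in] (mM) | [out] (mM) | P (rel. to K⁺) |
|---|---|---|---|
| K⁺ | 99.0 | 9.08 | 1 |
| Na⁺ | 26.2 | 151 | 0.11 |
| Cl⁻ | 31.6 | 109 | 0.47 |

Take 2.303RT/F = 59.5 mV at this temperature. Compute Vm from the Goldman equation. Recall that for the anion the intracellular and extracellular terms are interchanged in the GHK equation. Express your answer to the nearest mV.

Vm = 59.5 · log₁₀[(Σ P·[cation]ₒ + Σ P·[anion]ᵢ) / (Σ P·[cation]ᵢ + Σ P·[anion]ₒ)]
Numerator = 1×9.08 + 0.11×151 + 0.47×31.6 = 40.54
Denominator = 1×99.0 + 0.11×26.2 + 0.47×109 = 153.1
Vm = 59.5 · log₁₀(0.26479) = 59.5 × (-0.5771) = -34.34 mV

-34 mV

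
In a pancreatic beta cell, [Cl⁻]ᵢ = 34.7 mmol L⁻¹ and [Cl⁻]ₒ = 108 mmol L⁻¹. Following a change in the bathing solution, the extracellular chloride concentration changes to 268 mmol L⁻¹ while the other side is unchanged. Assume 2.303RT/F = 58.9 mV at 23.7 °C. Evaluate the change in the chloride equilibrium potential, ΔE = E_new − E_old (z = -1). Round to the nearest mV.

E_old = (58.9/-1)·log₁₀(108/34.7) = -29.04 mV
E_new = (58.9/-1)·log₁₀(268/34.7) = -52.29 mV
ΔE = -52.29 − (-29.04) = -23.25 mV

-23 mV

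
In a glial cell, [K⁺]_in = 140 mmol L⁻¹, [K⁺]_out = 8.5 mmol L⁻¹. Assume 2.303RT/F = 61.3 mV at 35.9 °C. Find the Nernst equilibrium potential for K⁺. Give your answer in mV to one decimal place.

E = (61.3/z) · log₁₀([K⁺]_out/[K⁺]_in) with z = +1.
= (61.3/1) · log₁₀(8.5/140) = 61.30 · log₁₀(0.06071)
= 61.30 · (-1.2167) = -74.58 mV

-74.6 mV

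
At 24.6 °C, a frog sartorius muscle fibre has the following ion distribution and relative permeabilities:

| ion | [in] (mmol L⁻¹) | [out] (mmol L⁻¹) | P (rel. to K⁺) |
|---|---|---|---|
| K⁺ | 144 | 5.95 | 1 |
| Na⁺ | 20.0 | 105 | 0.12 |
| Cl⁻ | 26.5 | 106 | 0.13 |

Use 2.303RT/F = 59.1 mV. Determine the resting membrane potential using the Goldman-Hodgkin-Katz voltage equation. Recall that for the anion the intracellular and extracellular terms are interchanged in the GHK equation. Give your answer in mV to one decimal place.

-51.0 mV

Vm = 59.1 · log₁₀[(Σ P·[cation]ₒ + Σ P·[anion]ᵢ) / (Σ P·[cation]ᵢ + Σ P·[anion]ₒ)]
Numerator = 1×5.95 + 0.12×105 + 0.13×26.5 = 22
Denominator = 1×144 + 0.12×20.0 + 0.13×106 = 160.2
Vm = 59.1 · log₁₀(0.13731) = 59.1 × (-0.8623) = -50.96 mV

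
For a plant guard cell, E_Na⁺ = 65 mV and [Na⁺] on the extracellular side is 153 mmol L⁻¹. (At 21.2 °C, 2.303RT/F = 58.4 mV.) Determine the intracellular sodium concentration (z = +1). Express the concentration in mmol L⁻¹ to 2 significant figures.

Nernst: E = (58.4/1) · log₁₀([out]/[in]), so log₁₀([out]/[in]) = 65.0 × 1 / 58.4 = 1.1130.
[out]/[in] = 10^(1.1130) = 12.97.
[in] = 153 / 12.97 = 11.79 mmol L⁻¹.

12 mmol L⁻¹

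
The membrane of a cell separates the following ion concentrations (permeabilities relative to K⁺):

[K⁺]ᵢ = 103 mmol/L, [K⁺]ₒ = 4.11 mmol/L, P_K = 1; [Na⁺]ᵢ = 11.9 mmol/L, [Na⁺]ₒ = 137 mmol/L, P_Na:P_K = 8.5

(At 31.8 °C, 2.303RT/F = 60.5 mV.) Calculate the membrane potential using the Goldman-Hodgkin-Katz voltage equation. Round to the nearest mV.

46 mV

Vm = 60.5 · log₁₀[(Σ P·[cation]ₒ + Σ P·[anion]ᵢ) / (Σ P·[cation]ᵢ + Σ P·[anion]ₒ)]
Numerator = 1×4.11 + 8.5×137 = 1169
Denominator = 1×103 + 8.5×11.9 = 204.2
Vm = 60.5 · log₁₀(5.7243) = 60.5 × (0.7577) = 45.84 mV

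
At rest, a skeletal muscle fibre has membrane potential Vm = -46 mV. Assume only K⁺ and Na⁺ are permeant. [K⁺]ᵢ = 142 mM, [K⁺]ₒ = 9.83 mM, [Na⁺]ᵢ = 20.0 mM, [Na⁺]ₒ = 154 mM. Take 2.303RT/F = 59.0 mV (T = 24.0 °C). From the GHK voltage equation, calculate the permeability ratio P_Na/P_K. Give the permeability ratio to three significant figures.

0.0913

Let α = P_Na/P_K. GHK: Vm = 59.0·log₁₀[(Kₒ + α·Naₒ)/(Kᵢ + α·Naᵢ)].
10^(Vm/59.0) = 10^(-46.0/59.0) = 0.16609
So 0.16609·(Kᵢ + α·Naᵢ) = Kₒ + α·Naₒ → α = (0.16609·142.0 − 9.83) / (154.0 − 0.16609·20.0)
α = (23.58 − 9.83) / (154.0 − 3.322) = 13.75/150.7 = 0.09128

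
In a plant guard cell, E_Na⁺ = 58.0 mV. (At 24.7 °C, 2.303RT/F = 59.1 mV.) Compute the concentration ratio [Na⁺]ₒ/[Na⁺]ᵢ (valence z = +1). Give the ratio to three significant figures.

log₁₀([out]/[in]) = E·z/(59.1) = 58.0 × 1 / 59.1 = 0.9814
[out]/[in] = 10^(0.9814) = 9.58

9.58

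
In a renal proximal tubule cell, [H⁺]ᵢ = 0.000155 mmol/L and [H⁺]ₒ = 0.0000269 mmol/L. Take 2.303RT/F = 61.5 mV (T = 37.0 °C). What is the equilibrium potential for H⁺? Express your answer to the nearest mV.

E = (61.5/z) · log₁₀([H⁺]_out/[H⁺]_in) with z = +1.
= (61.5/1) · log₁₀(0.0000269/0.000155) = 61.50 · log₁₀(0.1735)
= 61.50 · (-0.7606) = -46.78 mV

-47 mV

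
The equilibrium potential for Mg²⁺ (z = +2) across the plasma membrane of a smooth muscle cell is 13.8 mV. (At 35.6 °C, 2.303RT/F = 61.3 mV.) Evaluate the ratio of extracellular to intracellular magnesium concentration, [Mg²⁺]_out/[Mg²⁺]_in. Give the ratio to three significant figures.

log₁₀([out]/[in]) = E·z/(61.3) = 13.8 × 2 / 61.3 = 0.4502
[out]/[in] = 10^(0.4502) = 2.82

2.82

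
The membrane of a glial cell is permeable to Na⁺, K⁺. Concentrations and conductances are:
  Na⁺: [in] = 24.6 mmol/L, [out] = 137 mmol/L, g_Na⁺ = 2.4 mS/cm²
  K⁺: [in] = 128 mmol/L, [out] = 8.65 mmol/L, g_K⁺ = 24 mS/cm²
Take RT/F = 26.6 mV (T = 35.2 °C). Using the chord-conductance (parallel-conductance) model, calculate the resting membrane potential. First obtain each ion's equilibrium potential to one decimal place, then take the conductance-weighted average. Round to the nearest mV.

E_Na⁺ = (26.6/1)·ln(137/24.6) = 45.7 mV
E_K⁺ = (26.6/1)·ln(8.65/128) = -71.7 mV
Vm = (Σ gᵢEᵢ)/(Σ gᵢ) = (2.4·45.7 + 24·-71.7) / (2.4 + 24)
= -1611.12 / 26.4 = -61.03 mV

-61 mV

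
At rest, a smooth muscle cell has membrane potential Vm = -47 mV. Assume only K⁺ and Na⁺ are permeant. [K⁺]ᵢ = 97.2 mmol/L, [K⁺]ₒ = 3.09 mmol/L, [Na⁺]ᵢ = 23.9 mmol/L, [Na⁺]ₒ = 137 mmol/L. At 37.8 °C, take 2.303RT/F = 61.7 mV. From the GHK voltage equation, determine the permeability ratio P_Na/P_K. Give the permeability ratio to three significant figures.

0.103

Let α = P_Na/P_K. GHK: Vm = 61.7·log₁₀[(Kₒ + α·Naₒ)/(Kᵢ + α·Naᵢ)].
10^(Vm/61.7) = 10^(-47.0/61.7) = 0.17308
So 0.17308·(Kᵢ + α·Naᵢ) = Kₒ + α·Naₒ → α = (0.17308·97.2 − 3.09) / (137.0 − 0.17308·23.9)
α = (16.82 − 3.09) / (137.0 − 4.137) = 13.73/132.9 = 0.1034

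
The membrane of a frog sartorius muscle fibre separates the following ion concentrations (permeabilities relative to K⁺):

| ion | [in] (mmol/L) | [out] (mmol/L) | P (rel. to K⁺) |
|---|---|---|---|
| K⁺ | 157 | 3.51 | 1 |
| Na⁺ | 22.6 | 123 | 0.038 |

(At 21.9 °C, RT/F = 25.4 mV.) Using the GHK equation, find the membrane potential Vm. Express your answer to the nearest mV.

Vm = 25.4 · ln[(Σ P·[cation]ₒ + Σ P·[anion]ᵢ) / (Σ P·[cation]ᵢ + Σ P·[anion]ₒ)]
Numerator = 1×3.51 + 0.038×123 = 8.184
Denominator = 1×157 + 0.038×22.6 = 157.9
Vm = 25.4 · ln(0.051844) = 25.4 × (-2.9595) = -75.17 mV

-75 mV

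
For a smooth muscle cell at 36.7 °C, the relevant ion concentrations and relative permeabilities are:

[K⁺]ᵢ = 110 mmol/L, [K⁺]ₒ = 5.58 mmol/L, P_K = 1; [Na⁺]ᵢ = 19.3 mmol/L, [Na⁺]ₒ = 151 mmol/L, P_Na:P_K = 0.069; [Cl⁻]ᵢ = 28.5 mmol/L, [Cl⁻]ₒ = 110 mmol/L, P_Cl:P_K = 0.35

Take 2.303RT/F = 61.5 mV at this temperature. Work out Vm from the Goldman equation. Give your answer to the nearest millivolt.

-47 mV

Vm = 61.5 · log₁₀[(Σ P·[cation]ₒ + Σ P·[anion]ᵢ) / (Σ P·[cation]ᵢ + Σ P·[anion]ₒ)]
Numerator = 1×5.58 + 0.069×151 + 0.35×28.5 = 25.97
Denominator = 1×110 + 0.069×19.3 + 0.35×110 = 149.8
Vm = 61.5 · log₁₀(0.17335) = 61.5 × (-0.7611) = -46.81 mV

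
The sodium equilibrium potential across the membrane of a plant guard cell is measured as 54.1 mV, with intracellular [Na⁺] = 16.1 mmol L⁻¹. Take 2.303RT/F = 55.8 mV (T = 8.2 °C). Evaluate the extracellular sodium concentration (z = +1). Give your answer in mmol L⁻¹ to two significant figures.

Nernst: E = (55.8/1) · log₁₀([out]/[in]), so log₁₀([out]/[in]) = 54.1 × 1 / 55.8 = 0.9695.
[out]/[in] = 10^(0.9695) = 9.323.
[out] = 9.323 × 16.1 = 150.1 mmol L⁻¹.

150 mmol L⁻¹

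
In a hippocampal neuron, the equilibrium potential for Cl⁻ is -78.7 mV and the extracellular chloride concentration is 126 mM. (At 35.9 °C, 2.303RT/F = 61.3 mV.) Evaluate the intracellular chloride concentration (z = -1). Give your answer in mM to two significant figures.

Nernst: E = (61.3/-1) · log₁₀([out]/[in]), so log₁₀([out]/[in]) = -78.7 × -1 / 61.3 = 1.2838.
[out]/[in] = 10^(1.2838) = 19.22.
[in] = 126 / 19.22 = 6.554 mM.

6.6 mM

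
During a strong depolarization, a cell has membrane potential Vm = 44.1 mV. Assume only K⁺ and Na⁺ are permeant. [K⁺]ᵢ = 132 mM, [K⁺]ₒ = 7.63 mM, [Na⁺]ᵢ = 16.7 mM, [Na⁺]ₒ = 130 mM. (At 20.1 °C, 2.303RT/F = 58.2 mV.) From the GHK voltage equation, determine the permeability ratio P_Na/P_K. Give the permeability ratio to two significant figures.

22

Let α = P_Na/P_K. GHK: Vm = 58.2·log₁₀[(Kₒ + α·Naₒ)/(Kᵢ + α·Naᵢ)].
10^(Vm/58.2) = 10^(44.1/58.2) = 5.7244
So 5.7244·(Kᵢ + α·Naᵢ) = Kₒ + α·Naₒ → α = (5.7244·132.0 − 7.63) / (130.0 − 5.7244·16.7)
α = (755.6 − 7.63) / (130.0 − 95.6) = 748/34.4 = 21.74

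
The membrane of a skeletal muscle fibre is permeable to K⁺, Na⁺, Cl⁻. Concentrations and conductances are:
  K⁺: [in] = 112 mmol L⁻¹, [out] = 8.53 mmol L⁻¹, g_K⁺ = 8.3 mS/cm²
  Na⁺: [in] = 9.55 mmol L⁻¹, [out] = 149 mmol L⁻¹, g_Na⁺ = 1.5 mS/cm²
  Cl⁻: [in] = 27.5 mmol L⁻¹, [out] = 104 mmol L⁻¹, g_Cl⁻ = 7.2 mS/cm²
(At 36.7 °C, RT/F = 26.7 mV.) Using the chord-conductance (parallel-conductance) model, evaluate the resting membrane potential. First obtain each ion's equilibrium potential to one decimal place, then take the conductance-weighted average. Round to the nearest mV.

-42 mV

E_K⁺ = (26.7/1)·ln(8.53/112) = -68.8 mV
E_Na⁺ = (26.7/1)·ln(149/9.55) = 73.4 mV
E_Cl⁻ = (26.7/-1)·ln(104/27.5) = -35.5 mV
Vm = (Σ gᵢEᵢ)/(Σ gᵢ) = (8.3·-68.8 + 1.5·73.4 + 7.2·-35.5) / (8.3 + 1.5 + 7.2)
= -716.54 / 17 = -42.15 mV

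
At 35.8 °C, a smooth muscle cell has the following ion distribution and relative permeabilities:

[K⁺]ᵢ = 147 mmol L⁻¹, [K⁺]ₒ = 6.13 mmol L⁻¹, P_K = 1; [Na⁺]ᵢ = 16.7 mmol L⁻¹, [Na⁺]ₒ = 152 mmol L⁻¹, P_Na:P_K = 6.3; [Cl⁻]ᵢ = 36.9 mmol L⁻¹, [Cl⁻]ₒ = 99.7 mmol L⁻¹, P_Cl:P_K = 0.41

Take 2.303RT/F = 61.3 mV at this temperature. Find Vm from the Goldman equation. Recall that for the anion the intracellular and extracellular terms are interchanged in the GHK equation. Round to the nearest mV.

Vm = 61.3 · log₁₀[(Σ P·[cation]ₒ + Σ P·[anion]ᵢ) / (Σ P·[cation]ᵢ + Σ P·[anion]ₒ)]
Numerator = 1×6.13 + 6.3×152 + 0.41×36.9 = 978.9
Denominator = 1×147 + 6.3×16.7 + 0.41×99.7 = 293.1
Vm = 61.3 · log₁₀(3.3398) = 61.3 × (0.5237) = 32.10 mV

32 mV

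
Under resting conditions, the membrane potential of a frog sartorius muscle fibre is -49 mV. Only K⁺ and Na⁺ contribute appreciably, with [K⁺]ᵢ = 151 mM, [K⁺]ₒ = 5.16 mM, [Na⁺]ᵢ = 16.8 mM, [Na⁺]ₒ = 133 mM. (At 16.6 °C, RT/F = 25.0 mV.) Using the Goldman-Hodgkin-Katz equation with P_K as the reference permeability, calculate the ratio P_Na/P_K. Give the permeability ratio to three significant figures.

Let α = P_Na/P_K. GHK: Vm = 25.0·ln[(Kₒ + α·Naₒ)/(Kᵢ + α·Naᵢ)].
e^(Vm/25.0) = e^(-49.0/25.0) = 0.14086
So 0.14086·(Kᵢ + α·Naᵢ) = Kₒ + α·Naₒ → α = (0.14086·151.0 − 5.16) / (133.0 − 0.14086·16.8)
α = (21.27 − 5.16) / (133.0 − 2.366) = 16.11/130.6 = 0.1233

0.123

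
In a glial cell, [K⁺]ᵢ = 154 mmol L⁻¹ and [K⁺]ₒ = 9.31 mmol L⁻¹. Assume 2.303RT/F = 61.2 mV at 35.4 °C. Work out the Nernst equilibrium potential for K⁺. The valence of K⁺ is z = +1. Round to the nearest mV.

E = (61.2/z) · log₁₀([K⁺]_out/[K⁺]_in) with z = +1.
= (61.2/1) · log₁₀(9.31/154) = 61.20 · log₁₀(0.06045)
= 61.20 · (-1.2186) = -74.58 mV

-75 mV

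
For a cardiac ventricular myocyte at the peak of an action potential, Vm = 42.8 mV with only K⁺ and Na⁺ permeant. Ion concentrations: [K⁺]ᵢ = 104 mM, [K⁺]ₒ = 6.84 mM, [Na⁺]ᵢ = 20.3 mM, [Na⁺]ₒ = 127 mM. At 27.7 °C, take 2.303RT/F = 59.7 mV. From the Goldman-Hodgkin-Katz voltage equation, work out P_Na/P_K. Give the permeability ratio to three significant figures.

Let α = P_Na/P_K. GHK: Vm = 59.7·log₁₀[(Kₒ + α·Naₒ)/(Kᵢ + α·Naᵢ)].
10^(Vm/59.7) = 10^(42.8/59.7) = 5.211
So 5.211·(Kᵢ + α·Naᵢ) = Kₒ + α·Naₒ → α = (5.211·104.0 − 6.84) / (127.0 − 5.211·20.3)
α = (541.9 − 6.84) / (127.0 − 105.8) = 535.1/21.22 = 25.22

25.2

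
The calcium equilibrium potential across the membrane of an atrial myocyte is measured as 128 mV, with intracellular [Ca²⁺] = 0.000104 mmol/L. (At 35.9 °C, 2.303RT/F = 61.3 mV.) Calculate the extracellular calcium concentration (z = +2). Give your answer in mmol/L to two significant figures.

Nernst: E = (61.3/2) · log₁₀([out]/[in]), so log₁₀([out]/[in]) = 128.0 × 2 / 61.3 = 4.1762.
[out]/[in] = 10^(4.1762) = 1.5e+04.
[out] = 1.5e+04 × 0.000104 = 1.56 mmol/L.

1.6 mmol/L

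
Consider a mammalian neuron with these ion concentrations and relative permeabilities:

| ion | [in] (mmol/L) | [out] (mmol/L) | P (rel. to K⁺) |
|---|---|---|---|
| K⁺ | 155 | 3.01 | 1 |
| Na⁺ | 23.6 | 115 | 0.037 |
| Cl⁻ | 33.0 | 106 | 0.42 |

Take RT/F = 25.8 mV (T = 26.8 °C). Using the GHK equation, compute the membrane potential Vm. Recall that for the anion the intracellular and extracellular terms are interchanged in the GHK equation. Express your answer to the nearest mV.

Vm = 25.8 · ln[(Σ P·[cation]ₒ + Σ P·[anion]ᵢ) / (Σ P·[cation]ᵢ + Σ P·[anion]ₒ)]
Numerator = 1×3.01 + 0.037×115 + 0.42×33.0 = 21.12
Denominator = 1×155 + 0.037×23.6 + 0.42×106 = 200.4
Vm = 25.8 · ln(0.10542) = 25.8 × (-2.2498) = -58.05 mV

-58 mV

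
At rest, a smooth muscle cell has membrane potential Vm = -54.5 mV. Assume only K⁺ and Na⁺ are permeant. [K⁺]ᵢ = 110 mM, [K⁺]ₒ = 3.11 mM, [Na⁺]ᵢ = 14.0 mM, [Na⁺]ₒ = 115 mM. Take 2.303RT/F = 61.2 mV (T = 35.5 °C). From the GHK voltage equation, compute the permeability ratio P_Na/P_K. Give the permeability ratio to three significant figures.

0.0976

Let α = P_Na/P_K. GHK: Vm = 61.2·log₁₀[(Kₒ + α·Naₒ)/(Kᵢ + α·Naᵢ)].
10^(Vm/61.2) = 10^(-54.5/61.2) = 0.12867
So 0.12867·(Kᵢ + α·Naᵢ) = Kₒ + α·Naₒ → α = (0.12867·110.0 − 3.11) / (115.0 − 0.12867·14.0)
α = (14.15 − 3.11) / (115.0 − 1.801) = 11.04/113.2 = 0.09756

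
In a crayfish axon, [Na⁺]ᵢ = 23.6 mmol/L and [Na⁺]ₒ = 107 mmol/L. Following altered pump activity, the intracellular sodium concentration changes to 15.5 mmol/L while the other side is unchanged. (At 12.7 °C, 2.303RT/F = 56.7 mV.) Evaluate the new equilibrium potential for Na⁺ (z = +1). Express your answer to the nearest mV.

48 mV

After the shift: [Na⁺]_out = 107, [Na⁺]_in = 15.5 mmol/L.
E_new = (56.7/1)·log₁₀(107/15.5) = 56.70 · (0.8391) = 47.57 mV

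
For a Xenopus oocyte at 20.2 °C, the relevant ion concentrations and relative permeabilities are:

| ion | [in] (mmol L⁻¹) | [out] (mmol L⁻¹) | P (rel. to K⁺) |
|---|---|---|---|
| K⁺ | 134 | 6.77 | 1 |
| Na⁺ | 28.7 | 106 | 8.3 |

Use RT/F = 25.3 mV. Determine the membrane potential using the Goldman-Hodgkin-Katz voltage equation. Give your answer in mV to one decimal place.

22.0 mV

Vm = 25.3 · ln[(Σ P·[cation]ₒ + Σ P·[anion]ᵢ) / (Σ P·[cation]ᵢ + Σ P·[anion]ₒ)]
Numerator = 1×6.77 + 8.3×106 = 886.6
Denominator = 1×134 + 8.3×28.7 = 372.2
Vm = 25.3 · ln(2.3819) = 25.3 × (0.8679) = 21.96 mV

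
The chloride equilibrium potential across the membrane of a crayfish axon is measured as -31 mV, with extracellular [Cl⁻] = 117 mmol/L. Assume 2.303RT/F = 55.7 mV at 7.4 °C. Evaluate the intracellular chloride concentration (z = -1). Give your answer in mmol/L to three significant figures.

Nernst: E = (55.7/-1) · log₁₀([out]/[in]), so log₁₀([out]/[in]) = -31.0 × -1 / 55.7 = 0.5566.
[out]/[in] = 10^(0.5566) = 3.602.
[in] = 117 / 3.602 = 32.48 mmol/L.

32.5 mmol/L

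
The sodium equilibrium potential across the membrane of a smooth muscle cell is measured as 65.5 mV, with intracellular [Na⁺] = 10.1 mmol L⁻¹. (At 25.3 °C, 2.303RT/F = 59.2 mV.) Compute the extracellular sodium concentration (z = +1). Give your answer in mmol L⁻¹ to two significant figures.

Nernst: E = (59.2/1) · log₁₀([out]/[in]), so log₁₀([out]/[in]) = 65.5 × 1 / 59.2 = 1.1064.
[out]/[in] = 10^(1.1064) = 12.78.
[out] = 12.78 × 10.1 = 129 mmol L⁻¹.

130 mmol L⁻¹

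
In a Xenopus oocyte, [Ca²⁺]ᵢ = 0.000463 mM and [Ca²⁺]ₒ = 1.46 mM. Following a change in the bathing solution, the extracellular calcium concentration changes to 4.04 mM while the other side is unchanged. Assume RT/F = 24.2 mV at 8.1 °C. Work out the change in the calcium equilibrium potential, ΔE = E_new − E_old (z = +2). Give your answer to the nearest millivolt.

E_old = (24.2/2)·ln(1.46/0.000463) = 97.48 mV
E_new = (24.2/2)·ln(4.04/0.000463) = 109.80 mV
ΔE = 109.80 − (97.48) = 12.32 mV

12 mV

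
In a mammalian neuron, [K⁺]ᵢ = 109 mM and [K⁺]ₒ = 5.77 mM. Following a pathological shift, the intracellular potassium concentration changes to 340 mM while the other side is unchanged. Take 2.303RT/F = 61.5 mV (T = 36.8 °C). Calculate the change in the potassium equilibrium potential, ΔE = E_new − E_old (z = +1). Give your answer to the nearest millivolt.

-30 mV

E_old = (61.5/1)·log₁₀(5.77/109) = -78.49 mV
E_new = (61.5/1)·log₁₀(5.77/340) = -108.87 mV
ΔE = -108.87 − (-78.49) = -30.38 mV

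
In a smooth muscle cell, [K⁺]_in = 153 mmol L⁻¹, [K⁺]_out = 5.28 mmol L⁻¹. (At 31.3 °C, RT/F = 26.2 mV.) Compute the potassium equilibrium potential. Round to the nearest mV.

E = (26.2/z) · ln([K⁺]_out/[K⁺]_in) with z = +1.
= (26.2/1) · ln(5.28/153) = 26.20 · ln(0.03451)
= 26.20 · (-3.3665) = -88.20 mV

-88 mV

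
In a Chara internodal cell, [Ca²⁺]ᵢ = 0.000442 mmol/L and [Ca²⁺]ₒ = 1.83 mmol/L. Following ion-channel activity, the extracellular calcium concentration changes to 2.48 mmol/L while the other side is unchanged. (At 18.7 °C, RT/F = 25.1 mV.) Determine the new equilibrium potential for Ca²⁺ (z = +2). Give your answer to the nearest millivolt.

After the shift: [Ca²⁺]_out = 2.48, [Ca²⁺]_in = 0.000442 mmol/L.
E_new = (25.1/2)·ln(2.48/0.000442) = 12.55 · (8.6325) = 108.34 mV

108 mV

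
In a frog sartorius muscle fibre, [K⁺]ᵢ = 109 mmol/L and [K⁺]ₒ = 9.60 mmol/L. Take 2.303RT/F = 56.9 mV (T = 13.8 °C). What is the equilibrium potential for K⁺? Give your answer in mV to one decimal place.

-60.0 mV

E = (56.9/z) · log₁₀([K⁺]_out/[K⁺]_in) with z = +1.
= (56.9/1) · log₁₀(9.60/109) = 56.90 · log₁₀(0.08807)
= 56.90 · (-1.0552) = -60.04 mV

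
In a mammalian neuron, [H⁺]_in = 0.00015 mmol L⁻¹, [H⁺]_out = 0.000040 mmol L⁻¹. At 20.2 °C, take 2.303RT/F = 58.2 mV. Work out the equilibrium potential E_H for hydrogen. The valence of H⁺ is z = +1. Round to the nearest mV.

E = (58.2/z) · log₁₀([H⁺]_out/[H⁺]_in) with z = +1.
= (58.2/1) · log₁₀(0.000040/0.00015) = 58.20 · log₁₀(0.2667)
= 58.20 · (-0.5740) = -33.41 mV

-33 mV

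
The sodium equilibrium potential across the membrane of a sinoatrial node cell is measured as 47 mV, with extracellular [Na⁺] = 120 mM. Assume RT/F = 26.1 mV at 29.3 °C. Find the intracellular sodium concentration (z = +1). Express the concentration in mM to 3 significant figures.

Nernst: E = (26.1/1) · ln([out]/[in]), so ln([out]/[in]) = 47.0 × 1 / 26.1 = 1.8008.
[out]/[in] = e^(1.8008) = 6.054.
[in] = 120 / 6.054 = 19.82 mM.

19.8 mM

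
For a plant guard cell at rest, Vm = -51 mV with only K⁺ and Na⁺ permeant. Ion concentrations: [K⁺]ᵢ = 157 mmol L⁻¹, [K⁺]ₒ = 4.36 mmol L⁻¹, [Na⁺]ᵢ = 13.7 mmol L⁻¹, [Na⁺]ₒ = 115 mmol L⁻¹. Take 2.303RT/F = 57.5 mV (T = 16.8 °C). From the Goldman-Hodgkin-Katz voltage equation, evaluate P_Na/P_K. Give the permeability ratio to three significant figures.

0.141

Let α = P_Na/P_K. GHK: Vm = 57.5·log₁₀[(Kₒ + α·Naₒ)/(Kᵢ + α·Naᵢ)].
10^(Vm/57.5) = 10^(-51.0/57.5) = 0.12973
So 0.12973·(Kᵢ + α·Naᵢ) = Kₒ + α·Naₒ → α = (0.12973·157.0 − 4.36) / (115.0 − 0.12973·13.7)
α = (20.37 − 4.36) / (115.0 − 1.777) = 16.01/113.2 = 0.1414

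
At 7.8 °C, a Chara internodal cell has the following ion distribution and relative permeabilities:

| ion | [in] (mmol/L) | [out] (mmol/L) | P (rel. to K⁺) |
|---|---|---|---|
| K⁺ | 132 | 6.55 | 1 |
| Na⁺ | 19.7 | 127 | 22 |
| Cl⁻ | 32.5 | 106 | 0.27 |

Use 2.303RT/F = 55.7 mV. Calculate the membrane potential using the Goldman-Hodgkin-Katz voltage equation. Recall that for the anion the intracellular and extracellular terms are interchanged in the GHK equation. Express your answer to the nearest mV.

38 mV

Vm = 55.7 · log₁₀[(Σ P·[cation]ₒ + Σ P·[anion]ᵢ) / (Σ P·[cation]ᵢ + Σ P·[anion]ₒ)]
Numerator = 1×6.55 + 22×127 + 0.27×32.5 = 2809
Denominator = 1×132 + 22×19.7 + 0.27×106 = 594
Vm = 55.7 · log₁₀(4.7293) = 55.7 × (0.6748) = 37.59 mV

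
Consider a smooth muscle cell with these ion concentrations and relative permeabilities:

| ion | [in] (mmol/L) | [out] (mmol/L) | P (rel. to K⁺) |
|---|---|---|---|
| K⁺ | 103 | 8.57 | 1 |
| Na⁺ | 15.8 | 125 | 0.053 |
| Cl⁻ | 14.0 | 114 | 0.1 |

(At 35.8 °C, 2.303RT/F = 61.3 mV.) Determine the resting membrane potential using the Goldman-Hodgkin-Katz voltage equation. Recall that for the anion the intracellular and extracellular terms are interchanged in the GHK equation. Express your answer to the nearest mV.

-52 mV

Vm = 61.3 · log₁₀[(Σ P·[cation]ₒ + Σ P·[anion]ᵢ) / (Σ P·[cation]ᵢ + Σ P·[anion]ₒ)]
Numerator = 1×8.57 + 0.053×125 + 0.1×14.0 = 16.59
Denominator = 1×103 + 0.053×15.8 + 0.1×114 = 115.2
Vm = 61.3 · log₁₀(0.14401) = 61.3 × (-0.8416) = -51.59 mV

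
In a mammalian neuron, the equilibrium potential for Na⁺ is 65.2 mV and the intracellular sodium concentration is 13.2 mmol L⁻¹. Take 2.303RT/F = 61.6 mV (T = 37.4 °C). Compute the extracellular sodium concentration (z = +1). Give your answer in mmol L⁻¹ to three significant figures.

151 mmol L⁻¹

Nernst: E = (61.6/1) · log₁₀([out]/[in]), so log₁₀([out]/[in]) = 65.2 × 1 / 61.6 = 1.0584.
[out]/[in] = 10^(1.0584) = 11.44.
[out] = 11.44 × 13.2 = 151 mmol L⁻¹.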